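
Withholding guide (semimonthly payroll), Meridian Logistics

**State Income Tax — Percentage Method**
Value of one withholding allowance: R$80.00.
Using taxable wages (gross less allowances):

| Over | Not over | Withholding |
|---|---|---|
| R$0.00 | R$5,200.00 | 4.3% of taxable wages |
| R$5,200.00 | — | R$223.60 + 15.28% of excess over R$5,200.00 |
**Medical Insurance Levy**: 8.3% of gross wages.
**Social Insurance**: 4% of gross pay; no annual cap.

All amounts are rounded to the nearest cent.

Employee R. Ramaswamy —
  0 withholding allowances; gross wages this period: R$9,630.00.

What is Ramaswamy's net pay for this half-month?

State Income Tax: taxable = R$9,630.00
  R$223.60 + 15.28% × (R$9,630.00 − R$5,200.00) = R$223.60 + 15.28% × R$4,430.00 = R$900.50
Medical Insurance Levy: 8.3% × R$9,630.00 = R$799.29
Social Insurance: 4% × R$9,630.00 = R$385.20
Total withheld: R$900.50 + R$799.29 + R$385.20 = R$2,084.99
Net pay: R$9,630.00 − R$2,084.99 = R$7,545.01

R$7,545.01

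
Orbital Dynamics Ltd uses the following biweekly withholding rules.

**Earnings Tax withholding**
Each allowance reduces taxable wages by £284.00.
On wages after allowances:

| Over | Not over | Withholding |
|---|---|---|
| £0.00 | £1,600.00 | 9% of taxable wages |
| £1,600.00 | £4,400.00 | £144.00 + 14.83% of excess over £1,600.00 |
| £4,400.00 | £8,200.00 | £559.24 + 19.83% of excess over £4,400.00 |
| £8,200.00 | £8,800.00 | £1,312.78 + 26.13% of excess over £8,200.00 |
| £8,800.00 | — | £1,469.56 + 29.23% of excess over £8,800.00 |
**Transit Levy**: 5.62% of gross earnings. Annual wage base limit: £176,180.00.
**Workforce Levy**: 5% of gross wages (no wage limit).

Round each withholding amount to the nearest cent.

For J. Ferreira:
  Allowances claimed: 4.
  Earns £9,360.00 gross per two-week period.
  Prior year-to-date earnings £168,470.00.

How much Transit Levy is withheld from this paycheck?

£433.30

Transit Levy: cap £176,180.00 − YTD £168,470.00 = £7,710.00 subject; 5.62% × £7,710.00 = £433.30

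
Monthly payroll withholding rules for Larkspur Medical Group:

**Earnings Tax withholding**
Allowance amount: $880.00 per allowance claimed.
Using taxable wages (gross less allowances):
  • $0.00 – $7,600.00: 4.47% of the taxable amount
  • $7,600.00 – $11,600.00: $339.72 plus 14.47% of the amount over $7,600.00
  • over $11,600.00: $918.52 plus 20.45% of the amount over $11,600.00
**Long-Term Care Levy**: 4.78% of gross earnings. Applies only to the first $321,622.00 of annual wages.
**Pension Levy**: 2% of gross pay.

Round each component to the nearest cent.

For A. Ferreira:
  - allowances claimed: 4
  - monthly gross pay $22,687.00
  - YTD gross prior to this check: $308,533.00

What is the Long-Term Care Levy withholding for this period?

$625.65

Long-Term Care Levy: cap $321,622.00 − YTD $308,533.00 = $13,089.00 subject; 4.78% × $13,089.00 = $625.65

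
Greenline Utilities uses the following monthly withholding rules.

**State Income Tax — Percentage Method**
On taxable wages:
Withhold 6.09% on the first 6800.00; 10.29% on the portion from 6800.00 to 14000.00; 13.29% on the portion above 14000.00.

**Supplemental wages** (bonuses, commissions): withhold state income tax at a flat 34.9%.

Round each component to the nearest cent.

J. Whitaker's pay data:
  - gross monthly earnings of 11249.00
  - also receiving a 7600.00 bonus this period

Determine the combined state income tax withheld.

3524.32

State Income Tax: taxable = 11249.00
  414.12 + 10.29% × (11249.00 − 6800.00) = 414.12 + 10.29% × 4449.00 = 871.92
Supplemental (34.9% flat on bonus): 34.9% × 7600.00 = 2652.40
Total state income tax: 871.92 + 2652.40 = 3524.32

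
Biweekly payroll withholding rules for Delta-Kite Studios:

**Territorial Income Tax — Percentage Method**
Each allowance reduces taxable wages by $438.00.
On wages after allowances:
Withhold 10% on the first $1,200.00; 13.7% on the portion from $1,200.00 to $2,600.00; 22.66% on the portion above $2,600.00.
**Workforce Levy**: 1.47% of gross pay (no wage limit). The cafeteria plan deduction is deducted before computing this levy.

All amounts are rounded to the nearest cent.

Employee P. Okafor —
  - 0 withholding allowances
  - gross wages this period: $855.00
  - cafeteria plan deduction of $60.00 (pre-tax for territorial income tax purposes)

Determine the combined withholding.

$91.19

Territorial Income Tax: taxable = $855.00 − $60.00 = $795.00
  10% × $795.00 = $79.50
Workforce Levy: 1.47% × $795.00 = $11.69
Total: $79.50 + $11.69 = $91.19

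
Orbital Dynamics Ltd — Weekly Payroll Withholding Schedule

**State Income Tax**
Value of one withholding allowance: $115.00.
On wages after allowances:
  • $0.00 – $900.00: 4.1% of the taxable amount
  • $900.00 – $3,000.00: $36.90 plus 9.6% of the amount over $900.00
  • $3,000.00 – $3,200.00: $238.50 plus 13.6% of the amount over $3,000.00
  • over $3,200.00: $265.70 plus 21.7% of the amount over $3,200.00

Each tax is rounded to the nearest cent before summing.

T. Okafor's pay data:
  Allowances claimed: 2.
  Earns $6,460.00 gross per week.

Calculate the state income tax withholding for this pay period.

$923.21

State Income Tax: taxable = $6,460.00 − 2×$115.00 = $6,230.00
  $265.70 + 21.7% × ($6,230.00 − $3,200.00) = $265.70 + 21.7% × $3,030.00 = $923.21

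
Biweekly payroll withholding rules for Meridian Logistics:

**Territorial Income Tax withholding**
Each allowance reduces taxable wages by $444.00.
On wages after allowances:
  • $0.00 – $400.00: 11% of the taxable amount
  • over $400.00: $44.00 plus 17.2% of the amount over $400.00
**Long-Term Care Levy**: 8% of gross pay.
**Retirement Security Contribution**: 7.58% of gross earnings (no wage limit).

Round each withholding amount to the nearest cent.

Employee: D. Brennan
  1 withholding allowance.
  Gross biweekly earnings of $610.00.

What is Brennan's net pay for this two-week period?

Territorial Income Tax: taxable = $610.00 − 1×$444.00 = $166.00
  11% × $166.00 = $18.26
Long-Term Care Levy: 8% × $610.00 = $48.80
Retirement Security Contribution: 7.58% × $610.00 = $46.24
Total withheld: $18.26 + $48.80 + $46.24 = $113.30
Net pay: $610.00 − $113.30 = $496.70

$496.70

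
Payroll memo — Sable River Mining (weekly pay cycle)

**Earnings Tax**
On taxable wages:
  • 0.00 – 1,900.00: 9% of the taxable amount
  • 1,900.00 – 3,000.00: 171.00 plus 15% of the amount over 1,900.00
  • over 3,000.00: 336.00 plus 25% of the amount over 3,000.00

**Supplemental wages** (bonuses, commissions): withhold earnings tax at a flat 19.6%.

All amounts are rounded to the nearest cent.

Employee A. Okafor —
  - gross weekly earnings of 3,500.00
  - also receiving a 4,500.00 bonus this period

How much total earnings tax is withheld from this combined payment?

1,343.00

Earnings Tax: taxable = 3,500.00
  336.00 + 25% × (3,500.00 − 3,000.00) = 336.00 + 25% × 500.00 = 461.00
Supplemental (19.6% flat on bonus): 19.6% × 4,500.00 = 882.00
Total earnings tax: 461.00 + 882.00 = 1,343.00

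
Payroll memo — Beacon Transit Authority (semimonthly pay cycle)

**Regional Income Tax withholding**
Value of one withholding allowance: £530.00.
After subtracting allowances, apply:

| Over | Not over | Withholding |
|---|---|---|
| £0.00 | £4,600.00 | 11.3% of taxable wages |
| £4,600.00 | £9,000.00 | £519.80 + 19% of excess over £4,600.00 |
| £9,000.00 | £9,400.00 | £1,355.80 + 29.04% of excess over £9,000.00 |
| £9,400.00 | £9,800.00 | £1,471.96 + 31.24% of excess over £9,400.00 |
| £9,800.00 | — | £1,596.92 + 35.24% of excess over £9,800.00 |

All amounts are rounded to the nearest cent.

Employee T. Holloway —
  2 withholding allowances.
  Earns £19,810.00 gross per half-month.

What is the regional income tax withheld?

Regional Income Tax: taxable = £19,810.00 − 2×£530.00 = £18,750.00
  £1,596.92 + 35.24% × (£18,750.00 − £9,800.00) = £1,596.92 + 35.24% × £8,950.00 = £4,750.90

£4,750.90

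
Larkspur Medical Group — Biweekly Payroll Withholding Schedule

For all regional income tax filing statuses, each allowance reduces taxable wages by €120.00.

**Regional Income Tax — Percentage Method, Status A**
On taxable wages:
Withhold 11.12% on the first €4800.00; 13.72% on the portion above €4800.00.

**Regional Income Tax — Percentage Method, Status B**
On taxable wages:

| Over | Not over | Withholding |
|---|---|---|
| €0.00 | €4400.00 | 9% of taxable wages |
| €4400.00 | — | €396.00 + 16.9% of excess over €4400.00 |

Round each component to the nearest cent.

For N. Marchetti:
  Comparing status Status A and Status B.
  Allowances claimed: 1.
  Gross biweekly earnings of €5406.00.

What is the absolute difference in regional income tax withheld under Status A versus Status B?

Regional Income Tax (Status A): taxable = €5406.00 − 1×€120.00 = €5286.00
  €533.76 + 13.72% × (€5286.00 − €4800.00) = €533.76 + 13.72% × €486.00 = €600.44
Regional Income Tax (Status B): taxable = €5406.00 − 1×€120.00 = €5286.00
  €396.00 + 16.9% × (€5286.00 − €4400.00) = €396.00 + 16.9% × €886.00 = €545.73
Difference: |€600.44 − €545.73| = €54.71 (higher under Status A)

€54.71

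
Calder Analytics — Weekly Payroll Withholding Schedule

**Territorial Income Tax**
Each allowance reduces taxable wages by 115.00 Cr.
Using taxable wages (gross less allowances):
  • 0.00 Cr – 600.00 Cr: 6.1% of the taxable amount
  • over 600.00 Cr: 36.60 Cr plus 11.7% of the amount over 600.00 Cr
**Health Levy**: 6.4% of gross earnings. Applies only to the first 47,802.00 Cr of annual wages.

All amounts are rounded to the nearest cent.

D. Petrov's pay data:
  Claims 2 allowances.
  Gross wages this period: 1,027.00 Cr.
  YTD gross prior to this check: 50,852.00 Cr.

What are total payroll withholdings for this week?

Territorial Income Tax: taxable = 1,027.00 Cr − 2×115.00 Cr = 797.00 Cr
  36.60 Cr + 11.7% × (797.00 Cr − 600.00 Cr) = 36.60 Cr + 11.7% × 197.00 Cr = 59.65 Cr
Health Levy: YTD 50,852.00 Cr ≥ cap 47,802.00 Cr → 0.00 Cr
Total: 59.65 Cr + 0.00 Cr = 59.65 Cr

59.65 Cr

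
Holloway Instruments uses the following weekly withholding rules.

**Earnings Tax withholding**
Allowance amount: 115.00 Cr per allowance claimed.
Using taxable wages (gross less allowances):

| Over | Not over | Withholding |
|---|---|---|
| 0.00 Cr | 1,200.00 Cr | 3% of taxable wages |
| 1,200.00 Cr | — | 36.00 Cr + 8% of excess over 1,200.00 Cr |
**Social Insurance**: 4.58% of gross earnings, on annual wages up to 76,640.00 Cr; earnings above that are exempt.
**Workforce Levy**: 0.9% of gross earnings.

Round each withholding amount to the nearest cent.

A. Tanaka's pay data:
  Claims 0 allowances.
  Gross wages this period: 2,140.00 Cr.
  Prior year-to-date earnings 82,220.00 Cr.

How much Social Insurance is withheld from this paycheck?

Social Insurance: YTD 82,220.00 Cr ≥ cap 76,640.00 Cr → 0.00 Cr

0.00 Cr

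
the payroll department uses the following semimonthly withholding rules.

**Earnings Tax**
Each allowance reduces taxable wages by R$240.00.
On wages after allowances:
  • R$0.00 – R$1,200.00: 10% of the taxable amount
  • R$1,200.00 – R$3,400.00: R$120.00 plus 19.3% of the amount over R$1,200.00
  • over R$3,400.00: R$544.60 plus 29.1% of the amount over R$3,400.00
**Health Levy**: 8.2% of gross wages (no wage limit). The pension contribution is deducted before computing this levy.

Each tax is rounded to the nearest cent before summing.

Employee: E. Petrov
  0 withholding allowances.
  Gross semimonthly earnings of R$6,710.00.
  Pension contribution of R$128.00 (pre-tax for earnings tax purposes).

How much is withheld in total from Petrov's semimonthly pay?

Earnings Tax: taxable = R$6,710.00 − R$128.00 = R$6,582.00
  R$544.60 + 29.1% × (R$6,582.00 − R$3,400.00) = R$544.60 + 29.1% × R$3,182.00 = R$1,470.56
Health Levy: 8.2% × R$6,582.00 = R$539.72
Total: R$1,470.56 + R$539.72 = R$2,010.28

R$2,010.28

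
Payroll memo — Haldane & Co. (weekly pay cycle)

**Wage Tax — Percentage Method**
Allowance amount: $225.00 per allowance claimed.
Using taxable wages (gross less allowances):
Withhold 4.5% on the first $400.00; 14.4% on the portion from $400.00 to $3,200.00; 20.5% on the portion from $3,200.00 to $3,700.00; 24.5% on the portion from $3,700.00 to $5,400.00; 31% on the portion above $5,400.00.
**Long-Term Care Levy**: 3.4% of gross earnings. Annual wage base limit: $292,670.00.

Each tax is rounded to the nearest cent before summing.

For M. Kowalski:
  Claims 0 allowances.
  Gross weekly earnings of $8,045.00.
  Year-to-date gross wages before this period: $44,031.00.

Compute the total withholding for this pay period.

Wage Tax: taxable = $8,045.00
  $940.20 + 31% × ($8,045.00 − $5,400.00) = $940.20 + 31% × $2,645.00 = $1,760.15
Long-Term Care Levy: 3.4% × $8,045.00 = $273.53
Total: $1,760.15 + $273.53 = $2,033.68

$2,033.68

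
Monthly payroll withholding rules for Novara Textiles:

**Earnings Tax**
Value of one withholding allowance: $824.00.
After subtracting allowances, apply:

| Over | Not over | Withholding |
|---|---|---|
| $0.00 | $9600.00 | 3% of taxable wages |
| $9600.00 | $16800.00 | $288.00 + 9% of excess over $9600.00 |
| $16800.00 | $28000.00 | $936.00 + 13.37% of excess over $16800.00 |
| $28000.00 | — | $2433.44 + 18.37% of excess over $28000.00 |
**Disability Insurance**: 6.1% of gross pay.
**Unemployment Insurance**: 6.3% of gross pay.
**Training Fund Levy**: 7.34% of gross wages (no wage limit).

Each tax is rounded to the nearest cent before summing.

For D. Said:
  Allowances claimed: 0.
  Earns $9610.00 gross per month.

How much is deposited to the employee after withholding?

$7424.09

Earnings Tax: taxable = $9610.00
  $288.00 + 9% × ($9610.00 − $9600.00) = $288.00 + 9% × $10.00 = $288.90
Disability Insurance: 6.1% × $9610.00 = $586.21
Unemployment Insurance: 6.3% × $9610.00 = $605.43
Training Fund Levy: 7.34% × $9610.00 = $705.37
Total withheld: $288.90 + $586.21 + $605.43 + $705.37 = $2185.91
Net pay: $9610.00 − $2185.91 = $7424.09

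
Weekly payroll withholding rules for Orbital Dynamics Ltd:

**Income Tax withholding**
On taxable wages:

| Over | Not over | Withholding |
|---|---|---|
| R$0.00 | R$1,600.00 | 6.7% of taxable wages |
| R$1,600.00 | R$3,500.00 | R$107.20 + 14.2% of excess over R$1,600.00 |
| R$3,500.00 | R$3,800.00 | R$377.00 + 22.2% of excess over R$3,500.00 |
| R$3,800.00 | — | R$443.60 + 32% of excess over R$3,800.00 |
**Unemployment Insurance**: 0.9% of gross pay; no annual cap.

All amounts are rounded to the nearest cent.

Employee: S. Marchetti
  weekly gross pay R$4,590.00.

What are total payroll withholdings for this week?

R$737.71

Income Tax: taxable = R$4,590.00
  R$443.60 + 32% × (R$4,590.00 − R$3,800.00) = R$443.60 + 32% × R$790.00 = R$696.40
Unemployment Insurance: 0.9% × R$4,590.00 = R$41.31
Total: R$696.40 + R$41.31 = R$737.71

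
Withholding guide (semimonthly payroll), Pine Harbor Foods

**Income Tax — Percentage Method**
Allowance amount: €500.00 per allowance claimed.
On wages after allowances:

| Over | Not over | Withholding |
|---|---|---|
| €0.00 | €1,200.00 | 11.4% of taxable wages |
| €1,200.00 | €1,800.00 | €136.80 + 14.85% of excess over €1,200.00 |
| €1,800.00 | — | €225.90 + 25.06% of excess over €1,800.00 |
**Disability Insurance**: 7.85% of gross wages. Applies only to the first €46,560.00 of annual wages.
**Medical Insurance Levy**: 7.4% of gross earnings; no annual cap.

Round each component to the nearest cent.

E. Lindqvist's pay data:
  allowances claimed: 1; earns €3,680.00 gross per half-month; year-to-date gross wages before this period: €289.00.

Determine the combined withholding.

€1,132.93

Income Tax: taxable = €3,680.00 − 1×€500.00 = €3,180.00
  €225.90 + 25.06% × (€3,180.00 − €1,800.00) = €225.90 + 25.06% × €1,380.00 = €571.73
Disability Insurance: 7.85% × €3,680.00 = €288.88
Medical Insurance Levy: 7.4% × €3,680.00 = €272.32
Total: €571.73 + €288.88 + €272.32 = €1,132.93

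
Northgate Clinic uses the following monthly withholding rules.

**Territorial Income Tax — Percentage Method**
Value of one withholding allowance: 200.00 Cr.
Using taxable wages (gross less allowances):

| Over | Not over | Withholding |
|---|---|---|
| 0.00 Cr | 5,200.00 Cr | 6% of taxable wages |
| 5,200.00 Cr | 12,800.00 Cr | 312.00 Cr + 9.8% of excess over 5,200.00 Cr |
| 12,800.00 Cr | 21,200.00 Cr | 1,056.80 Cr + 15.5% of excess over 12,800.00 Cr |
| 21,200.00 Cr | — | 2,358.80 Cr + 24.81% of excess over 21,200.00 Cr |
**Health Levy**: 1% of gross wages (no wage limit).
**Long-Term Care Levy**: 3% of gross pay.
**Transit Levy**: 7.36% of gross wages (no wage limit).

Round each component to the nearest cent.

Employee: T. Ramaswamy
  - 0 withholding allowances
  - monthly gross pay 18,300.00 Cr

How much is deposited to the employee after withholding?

14,311.82 Cr

Territorial Income Tax: taxable = 18,300.00 Cr
  1,056.80 Cr + 15.5% × (18,300.00 Cr − 12,800.00 Cr) = 1,056.80 Cr + 15.5% × 5,500.00 Cr = 1,909.30 Cr
Health Levy: 1% × 18,300.00 Cr = 183.00 Cr
Long-Term Care Levy: 3% × 18,300.00 Cr = 549.00 Cr
Transit Levy: 7.36% × 18,300.00 Cr = 1,346.88 Cr
Total withheld: 1,909.30 Cr + 183.00 Cr + 549.00 Cr + 1,346.88 Cr = 3,988.18 Cr
Net pay: 18,300.00 Cr − 3,988.18 Cr = 14,311.82 Cr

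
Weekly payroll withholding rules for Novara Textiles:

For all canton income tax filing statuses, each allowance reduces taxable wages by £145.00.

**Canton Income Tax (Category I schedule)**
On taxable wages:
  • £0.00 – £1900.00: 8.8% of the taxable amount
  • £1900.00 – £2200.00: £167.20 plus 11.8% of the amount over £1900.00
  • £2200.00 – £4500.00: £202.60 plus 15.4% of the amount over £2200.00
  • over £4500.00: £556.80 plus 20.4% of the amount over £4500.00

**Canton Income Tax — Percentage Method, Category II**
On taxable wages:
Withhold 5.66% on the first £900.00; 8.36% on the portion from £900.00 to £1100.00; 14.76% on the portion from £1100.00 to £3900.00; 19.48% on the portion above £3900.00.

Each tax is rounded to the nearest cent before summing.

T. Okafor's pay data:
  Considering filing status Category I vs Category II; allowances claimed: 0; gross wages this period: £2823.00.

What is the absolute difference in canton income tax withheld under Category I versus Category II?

£23.43

Canton Income Tax (Category I): taxable = £2823.00
  £202.60 + 15.4% × (£2823.00 − £2200.00) = £202.60 + 15.4% × £623.00 = £298.54
Canton Income Tax (Category II): taxable = £2823.00
  £67.66 + 14.76% × (£2823.00 − £1100.00) = £67.66 + 14.76% × £1723.00 = £321.97
Difference: |£298.54 − £321.97| = £23.43 (higher under Category II)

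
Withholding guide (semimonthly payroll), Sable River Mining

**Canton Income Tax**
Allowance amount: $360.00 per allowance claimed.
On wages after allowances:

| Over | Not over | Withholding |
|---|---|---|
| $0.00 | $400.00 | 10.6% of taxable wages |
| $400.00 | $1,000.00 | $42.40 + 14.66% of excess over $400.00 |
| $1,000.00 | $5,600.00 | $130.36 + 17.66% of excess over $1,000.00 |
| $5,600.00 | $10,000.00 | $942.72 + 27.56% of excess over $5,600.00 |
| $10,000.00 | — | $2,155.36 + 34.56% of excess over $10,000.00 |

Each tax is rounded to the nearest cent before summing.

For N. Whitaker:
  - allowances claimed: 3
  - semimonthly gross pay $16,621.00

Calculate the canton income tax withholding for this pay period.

Canton Income Tax: taxable = $16,621.00 − 3×$360.00 = $15,541.00
  $2,155.36 + 34.56% × ($15,541.00 − $10,000.00) = $2,155.36 + 34.56% × $5,541.00 = $4,070.33

$4,070.33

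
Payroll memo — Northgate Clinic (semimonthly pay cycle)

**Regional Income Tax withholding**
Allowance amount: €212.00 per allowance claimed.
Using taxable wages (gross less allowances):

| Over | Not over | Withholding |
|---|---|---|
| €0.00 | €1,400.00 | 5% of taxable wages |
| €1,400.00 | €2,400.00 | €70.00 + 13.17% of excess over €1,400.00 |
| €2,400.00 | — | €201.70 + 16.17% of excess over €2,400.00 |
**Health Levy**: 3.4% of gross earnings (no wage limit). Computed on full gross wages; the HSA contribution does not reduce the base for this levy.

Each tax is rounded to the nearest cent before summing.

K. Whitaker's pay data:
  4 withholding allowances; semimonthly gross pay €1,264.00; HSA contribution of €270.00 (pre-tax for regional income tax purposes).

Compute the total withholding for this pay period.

Regional Income Tax: taxable = €1,264.00 − €270.00 − 4×€212.00 = €146.00
  5% × €146.00 = €7.30
Health Levy: 3.4% × €1,264.00 = €42.98
Total: €7.30 + €42.98 = €50.28

€50.28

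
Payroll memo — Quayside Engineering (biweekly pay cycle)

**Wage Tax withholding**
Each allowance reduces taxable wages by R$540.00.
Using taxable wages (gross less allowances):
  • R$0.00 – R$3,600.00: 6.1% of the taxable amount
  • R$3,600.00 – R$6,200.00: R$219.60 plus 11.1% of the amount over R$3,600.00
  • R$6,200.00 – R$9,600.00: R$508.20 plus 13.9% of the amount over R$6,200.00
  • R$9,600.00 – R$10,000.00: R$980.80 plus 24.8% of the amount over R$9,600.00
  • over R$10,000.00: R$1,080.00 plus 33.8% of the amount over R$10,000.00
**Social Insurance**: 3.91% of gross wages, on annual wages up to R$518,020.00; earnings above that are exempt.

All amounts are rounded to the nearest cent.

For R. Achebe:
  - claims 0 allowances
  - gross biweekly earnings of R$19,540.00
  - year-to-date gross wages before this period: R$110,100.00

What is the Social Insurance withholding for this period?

R$764.01

Social Insurance: 3.91% × R$19,540.00 = R$764.01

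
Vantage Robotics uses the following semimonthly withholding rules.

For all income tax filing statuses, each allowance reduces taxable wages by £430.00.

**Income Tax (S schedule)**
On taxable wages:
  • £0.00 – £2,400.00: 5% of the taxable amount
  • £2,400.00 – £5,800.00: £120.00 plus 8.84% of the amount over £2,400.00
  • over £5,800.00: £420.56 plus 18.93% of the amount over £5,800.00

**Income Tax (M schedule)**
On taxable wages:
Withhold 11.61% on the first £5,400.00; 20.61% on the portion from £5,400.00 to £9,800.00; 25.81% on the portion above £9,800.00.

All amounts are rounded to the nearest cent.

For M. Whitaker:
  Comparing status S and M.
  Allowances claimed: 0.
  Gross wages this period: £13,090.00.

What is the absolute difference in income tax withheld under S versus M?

Income Tax (S): taxable = £13,090.00
  £420.56 + 18.93% × (£13,090.00 − £5,800.00) = £420.56 + 18.93% × £7,290.00 = £1,800.56
Income Tax (M): taxable = £13,090.00
  £1,533.78 + 25.81% × (£13,090.00 − £9,800.00) = £1,533.78 + 25.81% × £3,290.00 = £2,382.93
Difference: |£1,800.56 − £2,382.93| = £582.37 (higher under M)

£582.37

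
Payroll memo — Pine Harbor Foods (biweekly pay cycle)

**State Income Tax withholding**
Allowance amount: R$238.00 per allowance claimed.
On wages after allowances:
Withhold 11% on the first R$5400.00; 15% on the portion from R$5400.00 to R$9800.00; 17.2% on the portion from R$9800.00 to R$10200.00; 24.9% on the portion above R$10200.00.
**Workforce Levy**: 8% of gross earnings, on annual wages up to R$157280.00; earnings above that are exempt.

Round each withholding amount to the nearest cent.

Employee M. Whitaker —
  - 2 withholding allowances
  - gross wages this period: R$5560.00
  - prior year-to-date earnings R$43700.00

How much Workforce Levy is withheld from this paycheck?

R$444.80

Workforce Levy: 8% × R$5560.00 = R$444.80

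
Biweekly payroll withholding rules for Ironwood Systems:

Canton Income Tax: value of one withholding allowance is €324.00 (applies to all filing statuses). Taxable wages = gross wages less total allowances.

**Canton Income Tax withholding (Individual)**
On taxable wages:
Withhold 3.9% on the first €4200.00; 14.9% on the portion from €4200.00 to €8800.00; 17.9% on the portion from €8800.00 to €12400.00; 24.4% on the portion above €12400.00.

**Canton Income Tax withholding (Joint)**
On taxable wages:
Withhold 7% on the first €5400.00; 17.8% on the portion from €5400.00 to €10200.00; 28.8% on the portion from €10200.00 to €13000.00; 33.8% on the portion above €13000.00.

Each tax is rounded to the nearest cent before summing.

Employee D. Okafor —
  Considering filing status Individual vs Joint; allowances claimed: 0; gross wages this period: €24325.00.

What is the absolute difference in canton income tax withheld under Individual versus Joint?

Canton Income Tax (Individual): taxable = €24325.00
  €1493.60 + 24.4% × (€24325.00 − €12400.00) = €1493.60 + 24.4% × €11925.00 = €4403.30
Canton Income Tax (Joint): taxable = €24325.00
  €2038.80 + 33.8% × (€24325.00 − €13000.00) = €2038.80 + 33.8% × €11325.00 = €5866.65
Difference: |€4403.30 − €5866.65| = €1463.35 (higher under Joint)

€1463.35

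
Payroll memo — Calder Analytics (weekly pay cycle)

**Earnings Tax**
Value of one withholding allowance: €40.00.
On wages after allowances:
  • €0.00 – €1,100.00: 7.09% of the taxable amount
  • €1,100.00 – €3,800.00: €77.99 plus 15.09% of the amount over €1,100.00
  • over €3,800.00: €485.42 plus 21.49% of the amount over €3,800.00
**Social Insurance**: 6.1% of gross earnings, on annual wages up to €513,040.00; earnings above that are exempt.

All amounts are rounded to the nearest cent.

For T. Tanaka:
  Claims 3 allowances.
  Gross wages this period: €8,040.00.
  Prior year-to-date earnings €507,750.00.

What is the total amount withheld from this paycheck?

€1,693.50

Earnings Tax: taxable = €8,040.00 − 3×€40.00 = €7,920.00
  €485.42 + 21.49% × (€7,920.00 − €3,800.00) = €485.42 + 21.49% × €4,120.00 = €1,370.81
Social Insurance: cap €513,040.00 − YTD €507,750.00 = €5,290.00 subject; 6.1% × €5,290.00 = €322.69
Total: €1,370.81 + €322.69 = €1,693.50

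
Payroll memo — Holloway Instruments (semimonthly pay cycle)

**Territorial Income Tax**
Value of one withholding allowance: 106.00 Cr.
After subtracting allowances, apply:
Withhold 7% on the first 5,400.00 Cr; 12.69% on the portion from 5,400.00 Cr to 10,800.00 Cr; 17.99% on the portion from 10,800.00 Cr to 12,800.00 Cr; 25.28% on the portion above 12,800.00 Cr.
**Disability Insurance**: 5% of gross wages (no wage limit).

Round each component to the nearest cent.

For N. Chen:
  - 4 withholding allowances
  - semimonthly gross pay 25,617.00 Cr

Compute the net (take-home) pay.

Territorial Income Tax: taxable = 25,617.00 Cr − 4×106.00 Cr = 25,193.00 Cr
  1,423.06 Cr + 25.28% × (25,193.00 Cr − 12,800.00 Cr) = 1,423.06 Cr + 25.28% × 12,393.00 Cr = 4,556.01 Cr
Disability Insurance: 5% × 25,617.00 Cr = 1,280.85 Cr
Total withheld: 4,556.01 Cr + 1,280.85 Cr = 5,836.86 Cr
Net pay: 25,617.00 Cr − 5,836.86 Cr = 19,780.14 Cr

19,780.14 Cr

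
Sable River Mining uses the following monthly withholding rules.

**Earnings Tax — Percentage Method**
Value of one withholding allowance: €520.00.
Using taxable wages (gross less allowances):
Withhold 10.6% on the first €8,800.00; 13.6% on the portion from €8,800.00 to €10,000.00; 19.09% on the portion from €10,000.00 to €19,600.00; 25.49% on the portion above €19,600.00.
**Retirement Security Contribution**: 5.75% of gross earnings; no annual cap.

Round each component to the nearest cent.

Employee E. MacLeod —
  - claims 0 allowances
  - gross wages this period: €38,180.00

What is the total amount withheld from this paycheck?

Earnings Tax: taxable = €38,180.00
  €2,928.64 + 25.49% × (€38,180.00 − €19,600.00) = €2,928.64 + 25.49% × €18,580.00 = €7,664.68
Retirement Security Contribution: 5.75% × €38,180.00 = €2,195.35
Total: €7,664.68 + €2,195.35 = €9,860.03

€9,860.03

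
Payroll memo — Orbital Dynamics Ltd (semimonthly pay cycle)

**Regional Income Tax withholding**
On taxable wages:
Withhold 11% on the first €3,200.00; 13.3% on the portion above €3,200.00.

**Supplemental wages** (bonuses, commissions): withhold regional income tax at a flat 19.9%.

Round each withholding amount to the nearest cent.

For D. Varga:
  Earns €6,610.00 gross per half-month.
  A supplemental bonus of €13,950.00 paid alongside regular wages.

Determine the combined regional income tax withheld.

Regional Income Tax: taxable = €6,610.00
  €352.00 + 13.3% × (€6,610.00 − €3,200.00) = €352.00 + 13.3% × €3,410.00 = €805.53
Supplemental (19.9% flat on bonus): 19.9% × €13,950.00 = €2,776.05
Total regional income tax: €805.53 + €2,776.05 = €3,581.58

€3,581.58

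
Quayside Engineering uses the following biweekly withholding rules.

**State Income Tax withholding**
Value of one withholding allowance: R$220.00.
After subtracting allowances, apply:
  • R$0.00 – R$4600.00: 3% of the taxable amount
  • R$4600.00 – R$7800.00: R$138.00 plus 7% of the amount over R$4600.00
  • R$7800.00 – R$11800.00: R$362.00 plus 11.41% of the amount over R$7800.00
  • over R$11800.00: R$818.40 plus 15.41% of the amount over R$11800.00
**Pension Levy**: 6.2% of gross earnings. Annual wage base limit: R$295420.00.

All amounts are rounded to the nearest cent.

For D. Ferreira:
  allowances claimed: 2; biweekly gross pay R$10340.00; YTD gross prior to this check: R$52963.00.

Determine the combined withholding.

R$1242.69

State Income Tax: taxable = R$10340.00 − 2×R$220.00 = R$9900.00
  R$362.00 + 11.41% × (R$9900.00 − R$7800.00) = R$362.00 + 11.41% × R$2100.00 = R$601.61
Pension Levy: 6.2% × R$10340.00 = R$641.08
Total: R$601.61 + R$641.08 = R$1242.69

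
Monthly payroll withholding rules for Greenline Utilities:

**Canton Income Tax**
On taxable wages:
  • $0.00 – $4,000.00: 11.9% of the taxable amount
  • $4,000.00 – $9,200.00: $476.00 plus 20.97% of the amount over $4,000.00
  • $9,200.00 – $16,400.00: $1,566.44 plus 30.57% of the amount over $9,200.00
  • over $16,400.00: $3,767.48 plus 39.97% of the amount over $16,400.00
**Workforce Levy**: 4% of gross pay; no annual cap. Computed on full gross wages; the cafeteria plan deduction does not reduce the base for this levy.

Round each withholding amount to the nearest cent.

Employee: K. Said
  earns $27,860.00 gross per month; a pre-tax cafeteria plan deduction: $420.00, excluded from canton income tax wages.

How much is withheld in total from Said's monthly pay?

Canton Income Tax: taxable = $27,860.00 − $420.00 = $27,440.00
  $3,767.48 + 39.97% × ($27,440.00 − $16,400.00) = $3,767.48 + 39.97% × $11,040.00 = $8,180.17
Workforce Levy: 4% × $27,860.00 = $1,114.40
Total: $8,180.17 + $1,114.40 = $9,294.57

$9,294.57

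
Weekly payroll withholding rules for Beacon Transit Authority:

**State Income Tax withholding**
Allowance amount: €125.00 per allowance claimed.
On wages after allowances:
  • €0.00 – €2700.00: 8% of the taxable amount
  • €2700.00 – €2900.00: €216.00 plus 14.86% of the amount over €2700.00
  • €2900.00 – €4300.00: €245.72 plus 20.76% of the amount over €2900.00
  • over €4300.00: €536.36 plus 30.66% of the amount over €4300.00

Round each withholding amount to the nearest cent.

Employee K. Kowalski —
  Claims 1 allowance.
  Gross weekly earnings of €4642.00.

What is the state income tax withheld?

State Income Tax: taxable = €4642.00 − 1×€125.00 = €4517.00
  €536.36 + 30.66% × (€4517.00 − €4300.00) = €536.36 + 30.66% × €217.00 = €602.89

€602.89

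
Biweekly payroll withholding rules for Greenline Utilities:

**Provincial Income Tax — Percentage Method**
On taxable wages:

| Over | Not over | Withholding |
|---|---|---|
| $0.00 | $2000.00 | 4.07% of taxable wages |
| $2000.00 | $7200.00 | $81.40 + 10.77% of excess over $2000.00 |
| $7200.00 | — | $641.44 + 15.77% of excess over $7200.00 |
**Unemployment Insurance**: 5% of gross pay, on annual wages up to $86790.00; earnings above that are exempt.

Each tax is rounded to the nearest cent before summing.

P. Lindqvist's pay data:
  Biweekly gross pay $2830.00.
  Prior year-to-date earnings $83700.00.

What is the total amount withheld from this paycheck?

Provincial Income Tax: taxable = $2830.00
  $81.40 + 10.77% × ($2830.00 − $2000.00) = $81.40 + 10.77% × $830.00 = $170.79
Unemployment Insurance: 5% × $2830.00 = $141.50
Total: $170.79 + $141.50 = $312.29

$312.29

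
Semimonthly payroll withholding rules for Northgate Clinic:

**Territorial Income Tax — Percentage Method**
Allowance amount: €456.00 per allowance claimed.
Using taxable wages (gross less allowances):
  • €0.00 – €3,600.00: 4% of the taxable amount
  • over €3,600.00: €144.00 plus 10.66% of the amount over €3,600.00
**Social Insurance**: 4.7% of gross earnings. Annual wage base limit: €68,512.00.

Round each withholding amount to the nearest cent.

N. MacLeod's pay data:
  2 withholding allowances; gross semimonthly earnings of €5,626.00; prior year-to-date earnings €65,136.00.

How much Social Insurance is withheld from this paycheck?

Social Insurance: cap €68,512.00 − YTD €65,136.00 = €3,376.00 subject; 4.7% × €3,376.00 = €158.67

€158.67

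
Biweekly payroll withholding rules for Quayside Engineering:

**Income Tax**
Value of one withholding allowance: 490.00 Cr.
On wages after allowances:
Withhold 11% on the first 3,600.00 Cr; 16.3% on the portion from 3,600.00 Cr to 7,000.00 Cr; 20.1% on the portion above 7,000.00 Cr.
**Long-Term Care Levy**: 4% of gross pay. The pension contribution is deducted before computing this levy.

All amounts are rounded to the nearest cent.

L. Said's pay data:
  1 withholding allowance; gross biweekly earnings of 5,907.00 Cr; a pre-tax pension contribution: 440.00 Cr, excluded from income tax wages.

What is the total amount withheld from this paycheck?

Income Tax: taxable = 5,907.00 Cr − 440.00 Cr − 1×490.00 Cr = 4,977.00 Cr
  396.00 Cr + 16.3% × (4,977.00 Cr − 3,600.00 Cr) = 396.00 Cr + 16.3% × 1,377.00 Cr = 620.45 Cr
Long-Term Care Levy: 4% × 5,467.00 Cr = 218.68 Cr
Total: 620.45 Cr + 218.68 Cr = 839.13 Cr

839.13 Cr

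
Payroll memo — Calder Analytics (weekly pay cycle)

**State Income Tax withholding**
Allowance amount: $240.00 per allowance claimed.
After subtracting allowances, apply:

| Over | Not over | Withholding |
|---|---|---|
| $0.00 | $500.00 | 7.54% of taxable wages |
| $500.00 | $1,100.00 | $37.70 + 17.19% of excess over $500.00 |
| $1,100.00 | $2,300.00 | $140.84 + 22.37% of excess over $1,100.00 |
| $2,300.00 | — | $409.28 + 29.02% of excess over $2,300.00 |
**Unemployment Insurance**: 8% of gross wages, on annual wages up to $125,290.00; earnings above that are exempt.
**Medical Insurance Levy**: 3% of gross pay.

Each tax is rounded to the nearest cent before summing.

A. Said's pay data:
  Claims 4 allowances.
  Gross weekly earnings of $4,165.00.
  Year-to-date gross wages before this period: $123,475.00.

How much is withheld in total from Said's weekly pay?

$942.06

State Income Tax: taxable = $4,165.00 − 4×$240.00 = $3,205.00
  $409.28 + 29.02% × ($3,205.00 − $2,300.00) = $409.28 + 29.02% × $905.00 = $671.91
Unemployment Insurance: cap $125,290.00 − YTD $123,475.00 = $1,815.00 subject; 8% × $1,815.00 = $145.20
Medical Insurance Levy: 3% × $4,165.00 = $124.95
Total: $671.91 + $145.20 + $124.95 = $942.06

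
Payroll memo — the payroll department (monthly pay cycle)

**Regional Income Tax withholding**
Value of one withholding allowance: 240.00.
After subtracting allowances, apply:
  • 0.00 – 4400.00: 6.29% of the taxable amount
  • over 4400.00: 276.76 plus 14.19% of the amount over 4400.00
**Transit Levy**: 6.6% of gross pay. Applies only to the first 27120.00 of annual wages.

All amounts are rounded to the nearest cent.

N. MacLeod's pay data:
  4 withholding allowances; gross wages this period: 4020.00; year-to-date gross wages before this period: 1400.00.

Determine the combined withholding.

Regional Income Tax: taxable = 4020.00 − 4×240.00 = 3060.00
  6.29% × 3060.00 = 192.47
Transit Levy: 6.6% × 4020.00 = 265.32
Total: 192.47 + 265.32 = 457.79

457.79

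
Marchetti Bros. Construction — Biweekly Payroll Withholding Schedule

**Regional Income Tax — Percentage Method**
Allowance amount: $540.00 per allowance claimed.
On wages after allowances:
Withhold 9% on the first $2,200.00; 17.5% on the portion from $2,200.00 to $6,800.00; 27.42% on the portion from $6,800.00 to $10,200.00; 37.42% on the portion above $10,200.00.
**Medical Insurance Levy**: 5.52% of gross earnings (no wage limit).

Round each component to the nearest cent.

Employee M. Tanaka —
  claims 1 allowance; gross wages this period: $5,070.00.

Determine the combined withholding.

$885.61

Regional Income Tax: taxable = $5,070.00 − 1×$540.00 = $4,530.00
  $198.00 + 17.5% × ($4,530.00 − $2,200.00) = $198.00 + 17.5% × $2,330.00 = $605.75
Medical Insurance Levy: 5.52% × $5,070.00 = $279.86
Total: $605.75 + $279.86 = $885.61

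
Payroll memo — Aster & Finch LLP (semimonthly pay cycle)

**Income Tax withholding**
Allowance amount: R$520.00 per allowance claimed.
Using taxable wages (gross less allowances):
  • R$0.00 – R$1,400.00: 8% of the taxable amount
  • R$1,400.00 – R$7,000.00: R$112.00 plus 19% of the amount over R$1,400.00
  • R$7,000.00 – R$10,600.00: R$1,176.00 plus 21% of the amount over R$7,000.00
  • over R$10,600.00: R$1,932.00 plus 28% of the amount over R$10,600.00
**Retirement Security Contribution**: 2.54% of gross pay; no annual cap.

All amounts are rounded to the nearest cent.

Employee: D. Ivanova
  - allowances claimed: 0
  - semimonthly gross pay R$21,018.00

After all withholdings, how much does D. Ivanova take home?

Income Tax: taxable = R$21,018.00
  R$1,932.00 + 28% × (R$21,018.00 − R$10,600.00) = R$1,932.00 + 28% × R$10,418.00 = R$4,849.04
Retirement Security Contribution: 2.54% × R$21,018.00 = R$533.86
Total withheld: R$4,849.04 + R$533.86 = R$5,382.90
Net pay: R$21,018.00 − R$5,382.90 = R$15,635.10

R$15,635.10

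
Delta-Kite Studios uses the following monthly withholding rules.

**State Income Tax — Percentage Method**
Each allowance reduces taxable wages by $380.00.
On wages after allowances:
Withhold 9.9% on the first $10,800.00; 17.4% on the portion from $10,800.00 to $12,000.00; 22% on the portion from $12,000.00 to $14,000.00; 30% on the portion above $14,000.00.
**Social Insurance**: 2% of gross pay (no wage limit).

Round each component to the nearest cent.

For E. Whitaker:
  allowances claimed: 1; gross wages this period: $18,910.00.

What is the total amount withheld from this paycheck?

$3,455.20

State Income Tax: taxable = $18,910.00 − 1×$380.00 = $18,530.00
  $1,718.00 + 30% × ($18,530.00 − $14,000.00) = $1,718.00 + 30% × $4,530.00 = $3,077.00
Social Insurance: 2% × $18,910.00 = $378.20
Total: $3,077.00 + $378.20 = $3,455.20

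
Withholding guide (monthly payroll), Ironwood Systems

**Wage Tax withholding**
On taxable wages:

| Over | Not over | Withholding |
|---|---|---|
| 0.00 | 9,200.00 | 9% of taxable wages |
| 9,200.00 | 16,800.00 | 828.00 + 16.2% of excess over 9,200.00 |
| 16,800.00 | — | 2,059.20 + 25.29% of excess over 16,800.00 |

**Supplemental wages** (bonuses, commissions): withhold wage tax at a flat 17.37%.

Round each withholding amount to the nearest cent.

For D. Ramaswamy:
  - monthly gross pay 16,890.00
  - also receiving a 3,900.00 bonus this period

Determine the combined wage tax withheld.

2,759.39

Wage Tax: taxable = 16,890.00
  2,059.20 + 25.29% × (16,890.00 − 16,800.00) = 2,059.20 + 25.29% × 90.00 = 2,081.96
Supplemental (17.37% flat on bonus): 17.37% × 3,900.00 = 677.43
Total wage tax: 2,081.96 + 677.43 = 2,759.39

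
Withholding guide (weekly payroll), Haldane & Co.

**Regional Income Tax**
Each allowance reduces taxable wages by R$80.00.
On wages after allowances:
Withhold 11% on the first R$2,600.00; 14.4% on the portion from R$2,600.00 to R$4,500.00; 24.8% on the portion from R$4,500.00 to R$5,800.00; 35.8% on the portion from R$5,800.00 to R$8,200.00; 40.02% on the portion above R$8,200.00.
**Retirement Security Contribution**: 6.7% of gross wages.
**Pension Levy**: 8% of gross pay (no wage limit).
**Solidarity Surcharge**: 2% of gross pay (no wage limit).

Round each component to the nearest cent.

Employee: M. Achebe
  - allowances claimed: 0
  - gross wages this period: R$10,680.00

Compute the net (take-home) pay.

Regional Income Tax: taxable = R$10,680.00
  R$1,741.20 + 40.02% × (R$10,680.00 − R$8,200.00) = R$1,741.20 + 40.02% × R$2,480.00 = R$2,733.70
Retirement Security Contribution: 6.7% × R$10,680.00 = R$715.56
Pension Levy: 8% × R$10,680.00 = R$854.40
Solidarity Surcharge: 2% × R$10,680.00 = R$213.60
Total withheld: R$2,733.70 + R$715.56 + R$854.40 + R$213.60 = R$4,517.26
Net pay: R$10,680.00 − R$4,517.26 = R$6,162.74

R$6,162.74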